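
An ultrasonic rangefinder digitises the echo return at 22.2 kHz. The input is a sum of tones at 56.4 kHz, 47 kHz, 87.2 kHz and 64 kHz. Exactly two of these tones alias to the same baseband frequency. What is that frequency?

fs/2 = 11.1 kHz.
56.4 kHz mod fs = 12 kHz.
12 kHz > fs/2 = 11.1 kHz, folds to fs − 12 kHz = 10.2 kHz.
47 kHz mod fs = 2.6 kHz.
2.6 kHz ≤ fs/2 = 11.1 kHz, appears at 2.6 kHz.
87.2 kHz mod fs = 20.6 kHz.
20.6 kHz > fs/2 = 11.1 kHz, folds to fs − 20.6 kHz = 1.6 kHz.
64 kHz mod fs = 19.6 kHz.
19.6 kHz > fs/2 = 11.1 kHz, folds to fs − 19.6 kHz = 2.6 kHz.
47 kHz and 64 kHz both map to 2.6 kHz.

2.6 kHz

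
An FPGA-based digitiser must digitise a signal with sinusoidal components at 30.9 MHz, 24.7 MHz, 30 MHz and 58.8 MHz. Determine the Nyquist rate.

117.6 MHz

Highest-frequency component: 58.8 MHz.
Nyquist rate = 2 × 58.8 MHz = 117.6 MHz.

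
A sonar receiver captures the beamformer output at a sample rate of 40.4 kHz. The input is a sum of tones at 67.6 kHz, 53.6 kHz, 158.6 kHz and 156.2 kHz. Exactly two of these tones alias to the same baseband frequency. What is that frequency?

fs/2 = 20.2 kHz.
67.6 kHz mod fs = 27.2 kHz.
27.2 kHz > fs/2 = 20.2 kHz, folds to fs − 27.2 kHz = 13.2 kHz.
53.6 kHz mod fs = 13.2 kHz.
13.2 kHz ≤ fs/2 = 20.2 kHz, appears at 13.2 kHz.
158.6 kHz mod fs = 37.4 kHz.
37.4 kHz > fs/2 = 20.2 kHz, folds to fs − 37.4 kHz = 3 kHz.
156.2 kHz mod fs = 35 kHz.
35 kHz > fs/2 = 20.2 kHz, folds to fs − 35 kHz = 5.4 kHz.
53.6 kHz and 67.6 kHz both map to 13.2 kHz.

13.2 kHz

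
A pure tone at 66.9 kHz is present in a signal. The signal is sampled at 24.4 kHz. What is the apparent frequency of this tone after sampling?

66.9 kHz mod fs = 18.1 kHz.
18.1 kHz > fs/2 = 12.2 kHz, folds to fs − 18.1 kHz = 6.3 kHz.

6.3 kHz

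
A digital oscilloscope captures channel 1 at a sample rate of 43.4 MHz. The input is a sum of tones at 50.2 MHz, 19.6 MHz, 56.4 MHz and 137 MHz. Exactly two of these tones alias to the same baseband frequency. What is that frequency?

6.8 MHz

fs/2 = 21.7 MHz.
50.2 MHz mod fs = 6.8 MHz.
6.8 MHz ≤ fs/2 = 21.7 MHz, appears at 6.8 MHz.
19.6 MHz ≤ fs/2 = 21.7 MHz, passes unchanged.
56.4 MHz mod fs = 13 MHz.
13 MHz ≤ fs/2 = 21.7 MHz, appears at 13 MHz.
137 MHz mod fs = 6.8 MHz.
6.8 MHz ≤ fs/2 = 21.7 MHz, appears at 6.8 MHz.
50.2 MHz and 137 MHz both map to 6.8 MHz.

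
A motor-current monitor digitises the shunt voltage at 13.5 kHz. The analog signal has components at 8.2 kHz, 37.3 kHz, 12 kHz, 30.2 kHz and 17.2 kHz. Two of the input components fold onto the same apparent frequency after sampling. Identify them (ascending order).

30.2 kHz, 37.3 kHz

fs/2 = 6.75 kHz.
8.2 kHz > fs/2 = 6.75 kHz, folds to fs − 8.2 kHz = 5.3 kHz.
37.3 kHz mod fs = 10.3 kHz.
10.3 kHz > fs/2 = 6.75 kHz, folds to fs − 10.3 kHz = 3.2 kHz.
12 kHz > fs/2 = 6.75 kHz, folds to fs − 12 kHz = 1.5 kHz.
30.2 kHz mod fs = 3.2 kHz.
3.2 kHz ≤ fs/2 = 6.75 kHz, appears at 3.2 kHz.
17.2 kHz mod fs = 3.7 kHz.
3.7 kHz ≤ fs/2 = 6.75 kHz, appears at 3.7 kHz.
30.2 kHz and 37.3 kHz both map to 3.2 kHz.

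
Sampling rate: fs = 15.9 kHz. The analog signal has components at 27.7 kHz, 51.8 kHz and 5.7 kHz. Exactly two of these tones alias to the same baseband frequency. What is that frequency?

fs/2 = 7.95 kHz.
27.7 kHz mod fs = 11.8 kHz.
11.8 kHz > fs/2 = 7.95 kHz, folds to fs − 11.8 kHz = 4.1 kHz.
51.8 kHz mod fs = 4.1 kHz.
4.1 kHz ≤ fs/2 = 7.95 kHz, appears at 4.1 kHz.
5.7 kHz ≤ fs/2 = 7.95 kHz, passes unchanged.
27.7 kHz and 51.8 kHz both map to 4.1 kHz.

4.1 kHz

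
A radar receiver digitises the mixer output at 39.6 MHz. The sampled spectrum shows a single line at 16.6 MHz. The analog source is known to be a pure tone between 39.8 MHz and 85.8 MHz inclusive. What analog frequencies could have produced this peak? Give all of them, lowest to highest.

Frequencies that alias to 16.6 MHz are k·fs ± 16.6 MHz for integer k ≥ 0.
k=0: 16.6 MHz.
k=1: 23 MHz, 56.2 MHz.
k=2: 62.6 MHz, 95.8 MHz.
k=3: 102.2 MHz, 135.4 MHz.
Within [39.8 MHz, 85.8 MHz]: 56.2 MHz, 62.6 MHz.

56.2 MHz, 62.6 MHz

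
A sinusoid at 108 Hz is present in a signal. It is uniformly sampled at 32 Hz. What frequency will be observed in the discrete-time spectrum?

108 Hz mod fs = 12 Hz.
12 Hz ≤ fs/2 = 16 Hz, appears at 12 Hz.

12 Hz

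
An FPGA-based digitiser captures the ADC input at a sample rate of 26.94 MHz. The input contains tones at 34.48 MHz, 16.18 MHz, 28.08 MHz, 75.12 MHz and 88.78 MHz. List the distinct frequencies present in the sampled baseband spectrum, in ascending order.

fs/2 = 13.47 MHz.
34.48 MHz mod fs = 7.54 MHz.
7.54 MHz ≤ fs/2 = 13.47 MHz, appears at 7.54 MHz.
16.18 MHz > fs/2 = 13.47 MHz, folds to fs − 16.18 MHz = 10.76 MHz.
28.08 MHz mod fs = 1.14 MHz.
1.14 MHz ≤ fs/2 = 13.47 MHz, appears at 1.14 MHz.
75.12 MHz mod fs = 21.24 MHz.
21.24 MHz > fs/2 = 13.47 MHz, folds to fs − 21.24 MHz = 5.7 MHz.
88.78 MHz mod fs = 7.96 MHz.
7.96 MHz ≤ fs/2 = 13.47 MHz, appears at 7.96 MHz.
Distinct values: {1.14 MHz, 5.7 MHz, 7.54 MHz, 7.96 MHz, 10.76 MHz}.

1.14 MHz, 5.7 MHz, 7.54 MHz, 7.96 MHz, 10.76 MHz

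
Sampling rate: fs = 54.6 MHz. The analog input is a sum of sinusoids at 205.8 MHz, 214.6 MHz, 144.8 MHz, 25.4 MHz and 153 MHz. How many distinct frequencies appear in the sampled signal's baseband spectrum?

fs/2 = 27.3 MHz.
205.8 MHz mod fs = 42 MHz.
42 MHz > fs/2 = 27.3 MHz, folds to fs − 42 MHz = 12.6 MHz.
214.6 MHz mod fs = 50.8 MHz.
50.8 MHz > fs/2 = 27.3 MHz, folds to fs − 50.8 MHz = 3.8 MHz.
144.8 MHz mod fs = 35.6 MHz.
35.6 MHz > fs/2 = 27.3 MHz, folds to fs − 35.6 MHz = 19 MHz.
25.4 MHz ≤ fs/2 = 27.3 MHz, passes unchanged.
153 MHz mod fs = 43.8 MHz.
43.8 MHz > fs/2 = 27.3 MHz, folds to fs − 43.8 MHz = 10.8 MHz.
Distinct values: {3.8 MHz, 10.8 MHz, 12.6 MHz, 19 MHz, 25.4 MHz} → 5.

5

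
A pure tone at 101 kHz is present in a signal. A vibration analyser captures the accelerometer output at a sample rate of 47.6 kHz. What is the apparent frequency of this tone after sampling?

5.8 kHz

101 kHz mod fs = 5.8 kHz.
5.8 kHz ≤ fs/2 = 23.8 kHz, appears at 5.8 kHz.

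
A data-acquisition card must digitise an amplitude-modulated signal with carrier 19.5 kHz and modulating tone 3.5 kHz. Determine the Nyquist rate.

AM sidebands sit at fc ± fm = 16 kHz and 23 kHz.
Highest-frequency component: 23 kHz.
Nyquist rate = 2 × 23 kHz = 46 kHz.

46 kHz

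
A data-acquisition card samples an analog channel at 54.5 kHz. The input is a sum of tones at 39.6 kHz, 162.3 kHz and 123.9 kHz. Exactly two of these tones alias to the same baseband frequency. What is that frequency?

14.9 kHz

fs/2 = 27.25 kHz.
39.6 kHz > fs/2 = 27.25 kHz, folds to fs − 39.6 kHz = 14.9 kHz.
162.3 kHz mod fs = 53.3 kHz.
53.3 kHz > fs/2 = 27.25 kHz, folds to fs − 53.3 kHz = 1.2 kHz.
123.9 kHz mod fs = 14.9 kHz.
14.9 kHz ≤ fs/2 = 27.25 kHz, appears at 14.9 kHz.
39.6 kHz and 123.9 kHz both map to 14.9 kHz.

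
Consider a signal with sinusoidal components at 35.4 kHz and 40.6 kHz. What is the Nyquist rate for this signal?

Highest-frequency component: 40.6 kHz.
Nyquist rate = 2 × 40.6 kHz = 81.2 kHz.

81.2 kHz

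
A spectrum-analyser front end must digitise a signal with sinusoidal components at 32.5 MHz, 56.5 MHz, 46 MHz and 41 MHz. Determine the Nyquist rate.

Highest-frequency component: 56.5 MHz.
Nyquist rate = 2 × 56.5 MHz = 113 MHz.

113 MHz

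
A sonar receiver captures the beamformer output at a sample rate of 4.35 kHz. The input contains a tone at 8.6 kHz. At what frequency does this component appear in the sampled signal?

0.1 kHz

8.6 kHz mod fs = 4.25 kHz.
4.25 kHz > fs/2 = 2.175 kHz, folds to fs − 4.25 kHz = 0.1 kHz.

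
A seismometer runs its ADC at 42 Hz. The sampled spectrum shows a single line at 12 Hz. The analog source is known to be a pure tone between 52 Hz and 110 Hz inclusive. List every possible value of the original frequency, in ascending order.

Frequencies that alias to 12 Hz are k·fs ± 12 Hz for integer k ≥ 0.
k=0: 12 Hz.
k=1: 30 Hz, 54 Hz.
k=2: 72 Hz, 96 Hz.
k=3: 114 Hz, 138 Hz.
Within [52 Hz, 110 Hz]: 54 Hz, 72 Hz, 96 Hz.

54 Hz, 72 Hz, 96 Hz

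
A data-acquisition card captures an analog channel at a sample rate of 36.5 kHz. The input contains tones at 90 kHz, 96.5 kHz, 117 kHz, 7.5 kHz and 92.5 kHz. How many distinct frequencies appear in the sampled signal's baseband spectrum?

3

fs/2 = 18.25 kHz.
90 kHz mod fs = 17 kHz.
17 kHz ≤ fs/2 = 18.25 kHz, appears at 17 kHz.
96.5 kHz mod fs = 23.5 kHz.
23.5 kHz > fs/2 = 18.25 kHz, folds to fs − 23.5 kHz = 13 kHz.
117 kHz mod fs = 7.5 kHz.
7.5 kHz ≤ fs/2 = 18.25 kHz, appears at 7.5 kHz.
7.5 kHz ≤ fs/2 = 18.25 kHz, passes unchanged.
92.5 kHz mod fs = 19.5 kHz.
19.5 kHz > fs/2 = 18.25 kHz, folds to fs − 19.5 kHz = 17 kHz.
Distinct values: {7.5 kHz, 13 kHz, 17 kHz} → 3.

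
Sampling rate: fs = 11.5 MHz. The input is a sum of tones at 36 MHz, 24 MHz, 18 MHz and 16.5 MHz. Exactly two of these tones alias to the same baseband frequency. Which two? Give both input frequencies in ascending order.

fs/2 = 5.75 MHz.
36 MHz mod fs = 1.5 MHz.
1.5 MHz ≤ fs/2 = 5.75 MHz, appears at 1.5 MHz.
24 MHz mod fs = 1 MHz.
1 MHz ≤ fs/2 = 5.75 MHz, appears at 1 MHz.
18 MHz mod fs = 6.5 MHz.
6.5 MHz > fs/2 = 5.75 MHz, folds to fs − 6.5 MHz = 5 MHz.
16.5 MHz mod fs = 5 MHz.
5 MHz ≤ fs/2 = 5.75 MHz, appears at 5 MHz.
16.5 MHz and 18 MHz both map to 5 MHz.

16.5 MHz, 18 MHz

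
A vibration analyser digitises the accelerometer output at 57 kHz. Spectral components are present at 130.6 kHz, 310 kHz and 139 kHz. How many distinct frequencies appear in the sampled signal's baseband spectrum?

fs/2 = 28.5 kHz.
130.6 kHz mod fs = 16.6 kHz.
16.6 kHz ≤ fs/2 = 28.5 kHz, appears at 16.6 kHz.
310 kHz mod fs = 25 kHz.
25 kHz ≤ fs/2 = 28.5 kHz, appears at 25 kHz.
139 kHz mod fs = 25 kHz.
25 kHz ≤ fs/2 = 28.5 kHz, appears at 25 kHz.
Distinct values: {16.6 kHz, 25 kHz} → 2.

2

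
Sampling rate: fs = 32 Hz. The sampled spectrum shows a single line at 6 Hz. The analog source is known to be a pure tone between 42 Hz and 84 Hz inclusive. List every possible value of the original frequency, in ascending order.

58 Hz, 70 Hz

Frequencies that alias to 6 Hz are k·fs ± 6 Hz for integer k ≥ 0.
k=0: 6 Hz.
k=1: 26 Hz, 38 Hz.
k=2: 58 Hz, 70 Hz.
k=3: 90 Hz, 102 Hz.
Within [42 Hz, 84 Hz]: 58 Hz, 70 Hz.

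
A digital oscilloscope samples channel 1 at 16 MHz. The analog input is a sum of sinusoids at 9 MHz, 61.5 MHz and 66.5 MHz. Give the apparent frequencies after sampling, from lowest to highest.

fs/2 = 8 MHz.
9 MHz > fs/2 = 8 MHz, folds to fs − 9 MHz = 7 MHz.
61.5 MHz mod fs = 13.5 MHz.
13.5 MHz > fs/2 = 8 MHz, folds to fs − 13.5 MHz = 2.5 MHz.
66.5 MHz mod fs = 2.5 MHz.
2.5 MHz ≤ fs/2 = 8 MHz, appears at 2.5 MHz.
Distinct values: {2.5 MHz, 7 MHz}.

2.5 MHz, 7 MHz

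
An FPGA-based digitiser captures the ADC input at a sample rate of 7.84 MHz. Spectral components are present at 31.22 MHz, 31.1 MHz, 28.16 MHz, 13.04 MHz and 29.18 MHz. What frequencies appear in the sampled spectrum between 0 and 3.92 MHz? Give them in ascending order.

fs/2 = 3.92 MHz.
31.22 MHz mod fs = 7.7 MHz.
7.7 MHz > fs/2 = 3.92 MHz, folds to fs − 7.7 MHz = 0.14 MHz.
31.1 MHz mod fs = 7.58 MHz.
7.58 MHz > fs/2 = 3.92 MHz, folds to fs − 7.58 MHz = 0.26 MHz.
28.16 MHz mod fs = 4.64 MHz.
4.64 MHz > fs/2 = 3.92 MHz, folds to fs − 4.64 MHz = 3.2 MHz.
13.04 MHz mod fs = 5.2 MHz.
5.2 MHz > fs/2 = 3.92 MHz, folds to fs − 5.2 MHz = 2.64 MHz.
29.18 MHz mod fs = 5.66 MHz.
5.66 MHz > fs/2 = 3.92 MHz, folds to fs − 5.66 MHz = 2.18 MHz.
Distinct values: {0.14 MHz, 0.26 MHz, 2.18 MHz, 2.64 MHz, 3.2 MHz}.

0.14 MHz, 0.26 MHz, 2.18 MHz, 2.64 MHz, 3.2 MHz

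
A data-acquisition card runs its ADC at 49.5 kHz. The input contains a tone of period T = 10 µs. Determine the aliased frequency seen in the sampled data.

1 kHz

T = 10 µs → f = 1/T = 100 kHz.
100 kHz mod fs = 1 kHz.
1 kHz ≤ fs/2 = 24.75 kHz, appears at 1 kHz.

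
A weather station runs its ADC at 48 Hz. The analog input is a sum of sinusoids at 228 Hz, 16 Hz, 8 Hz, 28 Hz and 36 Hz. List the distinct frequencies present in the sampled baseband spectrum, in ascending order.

fs/2 = 24 Hz.
228 Hz mod fs = 36 Hz.
36 Hz > fs/2 = 24 Hz, folds to fs − 36 Hz = 12 Hz.
16 Hz ≤ fs/2 = 24 Hz, passes unchanged.
8 Hz ≤ fs/2 = 24 Hz, passes unchanged.
28 Hz > fs/2 = 24 Hz, folds to fs − 28 Hz = 20 Hz.
36 Hz > fs/2 = 24 Hz, folds to fs − 36 Hz = 12 Hz.
Distinct values: {8 Hz, 12 Hz, 16 Hz, 20 Hz}.

8 Hz, 12 Hz, 16 Hz, 20 Hz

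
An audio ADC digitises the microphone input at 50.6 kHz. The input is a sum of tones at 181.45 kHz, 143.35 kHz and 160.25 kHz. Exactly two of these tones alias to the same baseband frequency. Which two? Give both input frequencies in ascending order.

143.35 kHz, 160.25 kHz

fs/2 = 25.3 kHz.
181.45 kHz mod fs = 29.65 kHz.
29.65 kHz > fs/2 = 25.3 kHz, folds to fs − 29.65 kHz = 20.95 kHz.
143.35 kHz mod fs = 42.15 kHz.
42.15 kHz > fs/2 = 25.3 kHz, folds to fs − 42.15 kHz = 8.45 kHz.
160.25 kHz mod fs = 8.45 kHz.
8.45 kHz ≤ fs/2 = 25.3 kHz, appears at 8.45 kHz.
143.35 kHz and 160.25 kHz both map to 8.45 kHz.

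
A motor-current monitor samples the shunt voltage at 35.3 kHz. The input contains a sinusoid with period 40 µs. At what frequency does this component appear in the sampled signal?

10.3 kHz

T = 40 µs → f = 1/T = 25 kHz.
25 kHz > fs/2 = 17.65 kHz, folds to fs − 25 kHz = 10.3 kHz.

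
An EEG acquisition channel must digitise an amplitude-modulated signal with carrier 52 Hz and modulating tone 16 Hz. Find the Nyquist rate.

AM sidebands sit at fc ± fm = 36 Hz and 68 Hz.
Highest-frequency component: 68 Hz.
Nyquist rate = 2 × 68 Hz = 136 Hz.

136 Hz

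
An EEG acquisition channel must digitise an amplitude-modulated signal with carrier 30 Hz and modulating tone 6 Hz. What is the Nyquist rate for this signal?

AM sidebands sit at fc ± fm = 24 Hz and 36 Hz.
Highest-frequency component: 36 Hz.
Nyquist rate = 2 × 36 Hz = 72 Hz.

72 Hz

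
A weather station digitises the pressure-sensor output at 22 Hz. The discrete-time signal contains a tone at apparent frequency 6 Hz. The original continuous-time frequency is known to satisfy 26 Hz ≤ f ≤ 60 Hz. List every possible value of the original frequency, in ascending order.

Frequencies that alias to 6 Hz are k·fs ± 6 Hz for integer k ≥ 0.
k=0: 6 Hz.
k=1: 16 Hz, 28 Hz.
k=2: 38 Hz, 50 Hz.
k=3: 60 Hz, 72 Hz.
k=4: 82 Hz, 94 Hz.
Within [26 Hz, 60 Hz]: 28 Hz, 38 Hz, 50 Hz, 60 Hz.

28 Hz, 38 Hz, 50 Hz, 60 Hz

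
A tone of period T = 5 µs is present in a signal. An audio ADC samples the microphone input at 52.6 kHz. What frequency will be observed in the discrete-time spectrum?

T = 5 µs → f = 1/T = 200 kHz.
200 kHz mod fs = 42.2 kHz.
42.2 kHz > fs/2 = 26.3 kHz, folds to fs − 42.2 kHz = 10.4 kHz.

10.4 kHz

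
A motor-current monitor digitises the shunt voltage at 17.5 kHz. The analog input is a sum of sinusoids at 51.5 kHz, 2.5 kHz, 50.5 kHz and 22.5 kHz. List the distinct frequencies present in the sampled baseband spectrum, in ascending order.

1 kHz, 2 kHz, 2.5 kHz, 5 kHz

fs/2 = 8.75 kHz.
51.5 kHz mod fs = 16.5 kHz.
16.5 kHz > fs/2 = 8.75 kHz, folds to fs − 16.5 kHz = 1 kHz.
2.5 kHz ≤ fs/2 = 8.75 kHz, passes unchanged.
50.5 kHz mod fs = 15.5 kHz.
15.5 kHz > fs/2 = 8.75 kHz, folds to fs − 15.5 kHz = 2 kHz.
22.5 kHz mod fs = 5 kHz.
5 kHz ≤ fs/2 = 8.75 kHz, appears at 5 kHz.
Distinct values: {1 kHz, 2 kHz, 2.5 kHz, 5 kHz}.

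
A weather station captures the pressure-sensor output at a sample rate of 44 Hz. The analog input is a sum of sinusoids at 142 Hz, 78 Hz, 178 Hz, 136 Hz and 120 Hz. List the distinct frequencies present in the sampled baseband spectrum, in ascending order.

2 Hz, 4 Hz, 10 Hz, 12 Hz

fs/2 = 22 Hz.
142 Hz mod fs = 10 Hz.
10 Hz ≤ fs/2 = 22 Hz, appears at 10 Hz.
78 Hz mod fs = 34 Hz.
34 Hz > fs/2 = 22 Hz, folds to fs − 34 Hz = 10 Hz.
178 Hz mod fs = 2 Hz.
2 Hz ≤ fs/2 = 22 Hz, appears at 2 Hz.
136 Hz mod fs = 4 Hz.
4 Hz ≤ fs/2 = 22 Hz, appears at 4 Hz.
120 Hz mod fs = 32 Hz.
32 Hz > fs/2 = 22 Hz, folds to fs − 32 Hz = 12 Hz.
Distinct values: {2 Hz, 4 Hz, 10 Hz, 12 Hz}.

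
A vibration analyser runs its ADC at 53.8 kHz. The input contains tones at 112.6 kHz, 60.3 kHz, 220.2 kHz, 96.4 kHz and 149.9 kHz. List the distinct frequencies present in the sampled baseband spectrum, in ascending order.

5 kHz, 6.5 kHz, 11.2 kHz, 11.5 kHz

fs/2 = 26.9 kHz.
112.6 kHz mod fs = 5 kHz.
5 kHz ≤ fs/2 = 26.9 kHz, appears at 5 kHz.
60.3 kHz mod fs = 6.5 kHz.
6.5 kHz ≤ fs/2 = 26.9 kHz, appears at 6.5 kHz.
220.2 kHz mod fs = 5 kHz.
5 kHz ≤ fs/2 = 26.9 kHz, appears at 5 kHz.
96.4 kHz mod fs = 42.6 kHz.
42.6 kHz > fs/2 = 26.9 kHz, folds to fs − 42.6 kHz = 11.2 kHz.
149.9 kHz mod fs = 42.3 kHz.
42.3 kHz > fs/2 = 26.9 kHz, folds to fs − 42.3 kHz = 11.5 kHz.
Distinct values: {5 kHz, 6.5 kHz, 11.2 kHz, 11.5 kHz}.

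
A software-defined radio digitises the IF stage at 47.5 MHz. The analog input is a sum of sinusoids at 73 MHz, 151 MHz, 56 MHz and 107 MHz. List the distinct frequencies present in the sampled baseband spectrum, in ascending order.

fs/2 = 23.75 MHz.
73 MHz mod fs = 25.5 MHz.
25.5 MHz > fs/2 = 23.75 MHz, folds to fs − 25.5 MHz = 22 MHz.
151 MHz mod fs = 8.5 MHz.
8.5 MHz ≤ fs/2 = 23.75 MHz, appears at 8.5 MHz.
56 MHz mod fs = 8.5 MHz.
8.5 MHz ≤ fs/2 = 23.75 MHz, appears at 8.5 MHz.
107 MHz mod fs = 12 MHz.
12 MHz ≤ fs/2 = 23.75 MHz, appears at 12 MHz.
Distinct values: {8.5 MHz, 12 MHz, 22 MHz}.

8.5 MHz, 12 MHz, 22 MHz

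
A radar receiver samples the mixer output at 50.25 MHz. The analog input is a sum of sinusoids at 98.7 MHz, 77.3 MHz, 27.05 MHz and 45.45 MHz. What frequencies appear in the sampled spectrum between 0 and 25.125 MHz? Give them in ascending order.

fs/2 = 25.125 MHz.
98.7 MHz mod fs = 48.45 MHz.
48.45 MHz > fs/2 = 25.125 MHz, folds to fs − 48.45 MHz = 1.8 MHz.
77.3 MHz mod fs = 27.05 MHz.
27.05 MHz > fs/2 = 25.125 MHz, folds to fs − 27.05 MHz = 23.2 MHz.
27.05 MHz > fs/2 = 25.125 MHz, folds to fs − 27.05 MHz = 23.2 MHz.
45.45 MHz > fs/2 = 25.125 MHz, folds to fs − 45.45 MHz = 4.8 MHz.
Distinct values: {1.8 MHz, 4.8 MHz, 23.2 MHz}.

1.8 MHz, 4.8 MHz, 23.2 MHz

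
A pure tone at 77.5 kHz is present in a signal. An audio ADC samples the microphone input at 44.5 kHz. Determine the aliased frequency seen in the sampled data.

11.5 kHz

77.5 kHz mod fs = 33 kHz.
33 kHz > fs/2 = 22.25 kHz, folds to fs − 33 kHz = 11.5 kHz.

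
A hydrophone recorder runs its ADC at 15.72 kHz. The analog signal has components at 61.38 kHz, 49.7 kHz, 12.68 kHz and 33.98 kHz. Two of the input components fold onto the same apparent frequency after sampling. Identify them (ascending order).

33.98 kHz, 49.7 kHz

fs/2 = 7.86 kHz.
61.38 kHz mod fs = 14.22 kHz.
14.22 kHz > fs/2 = 7.86 kHz, folds to fs − 14.22 kHz = 1.5 kHz.
49.7 kHz mod fs = 2.54 kHz.
2.54 kHz ≤ fs/2 = 7.86 kHz, appears at 2.54 kHz.
12.68 kHz > fs/2 = 7.86 kHz, folds to fs − 12.68 kHz = 3.04 kHz.
33.98 kHz mod fs = 2.54 kHz.
2.54 kHz ≤ fs/2 = 7.86 kHz, appears at 2.54 kHz.
33.98 kHz and 49.7 kHz both map to 2.54 kHz.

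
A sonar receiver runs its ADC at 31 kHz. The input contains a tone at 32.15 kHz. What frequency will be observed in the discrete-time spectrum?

32.15 kHz mod fs = 1.15 kHz.
1.15 kHz ≤ fs/2 = 15.5 kHz, appears at 1.15 kHz.

1.15 kHz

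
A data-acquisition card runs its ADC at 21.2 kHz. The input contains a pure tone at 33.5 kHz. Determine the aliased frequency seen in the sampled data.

8.9 kHz

33.5 kHz mod fs = 12.3 kHz.
12.3 kHz > fs/2 = 10.6 kHz, folds to fs − 12.3 kHz = 8.9 kHz.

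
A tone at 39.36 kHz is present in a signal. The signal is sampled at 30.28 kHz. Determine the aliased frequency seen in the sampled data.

39.36 kHz mod fs = 9.08 kHz.
9.08 kHz ≤ fs/2 = 15.14 kHz, appears at 9.08 kHz.

9.08 kHz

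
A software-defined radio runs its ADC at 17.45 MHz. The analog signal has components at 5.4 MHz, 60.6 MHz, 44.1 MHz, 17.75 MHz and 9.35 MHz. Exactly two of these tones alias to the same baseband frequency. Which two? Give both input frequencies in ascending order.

fs/2 = 8.725 MHz.
5.4 MHz ≤ fs/2 = 8.725 MHz, passes unchanged.
60.6 MHz mod fs = 8.25 MHz.
8.25 MHz ≤ fs/2 = 8.725 MHz, appears at 8.25 MHz.
44.1 MHz mod fs = 9.2 MHz.
9.2 MHz > fs/2 = 8.725 MHz, folds to fs − 9.2 MHz = 8.25 MHz.
17.75 MHz mod fs = 0.3 MHz.
0.3 MHz ≤ fs/2 = 8.725 MHz, appears at 0.3 MHz.
9.35 MHz > fs/2 = 8.725 MHz, folds to fs − 9.35 MHz = 8.1 MHz.
44.1 MHz and 60.6 MHz both map to 8.25 MHz.

44.1 MHz, 60.6 MHz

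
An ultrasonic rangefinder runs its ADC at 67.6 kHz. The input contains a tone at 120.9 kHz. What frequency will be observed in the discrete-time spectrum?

120.9 kHz mod fs = 53.3 kHz.
53.3 kHz > fs/2 = 33.8 kHz, folds to fs − 53.3 kHz = 14.3 kHz.

14.3 kHz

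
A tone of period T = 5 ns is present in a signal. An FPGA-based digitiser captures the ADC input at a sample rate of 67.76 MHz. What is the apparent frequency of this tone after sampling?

T = 5 ns → f = 1/T = 200 MHz.
200 MHz mod fs = 64.48 MHz.
64.48 MHz > fs/2 = 33.88 MHz, folds to fs − 64.48 MHz = 3.28 MHz.

3.28 MHz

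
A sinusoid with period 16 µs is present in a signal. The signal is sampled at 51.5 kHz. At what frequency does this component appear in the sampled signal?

T = 16 µs → f = 1/T = 62.5 kHz.
62.5 kHz mod fs = 11 kHz.
11 kHz ≤ fs/2 = 25.75 kHz, appears at 11 kHz.

11 kHz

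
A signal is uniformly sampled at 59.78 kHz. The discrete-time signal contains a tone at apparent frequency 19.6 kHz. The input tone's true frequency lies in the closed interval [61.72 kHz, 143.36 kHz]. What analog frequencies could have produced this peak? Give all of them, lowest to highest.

Frequencies that alias to 19.6 kHz are k·fs ± 19.6 kHz for integer k ≥ 0.
k=0: 19.6 kHz.
k=1: 40.18 kHz, 79.38 kHz.
k=2: 99.96 kHz, 139.16 kHz.
k=3: 159.74 kHz, 198.94 kHz.
Within [61.72 kHz, 143.36 kHz]: 79.38 kHz, 99.96 kHz, 139.16 kHz.

79.38 kHz, 99.96 kHz, 139.16 kHz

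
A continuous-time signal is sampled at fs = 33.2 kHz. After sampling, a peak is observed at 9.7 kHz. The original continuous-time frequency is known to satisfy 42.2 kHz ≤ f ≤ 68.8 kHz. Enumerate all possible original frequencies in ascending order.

Frequencies that alias to 9.7 kHz are k·fs ± 9.7 kHz for integer k ≥ 0.
k=0: 9.7 kHz.
k=1: 23.5 kHz, 42.9 kHz.
k=2: 56.7 kHz, 76.1 kHz.
k=3: 89.9 kHz, 109.3 kHz.
Within [42.2 kHz, 68.8 kHz]: 42.9 kHz, 56.7 kHz.

42.9 kHz, 56.7 kHz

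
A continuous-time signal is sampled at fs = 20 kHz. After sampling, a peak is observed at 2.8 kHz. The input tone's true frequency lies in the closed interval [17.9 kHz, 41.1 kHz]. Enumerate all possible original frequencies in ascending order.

22.8 kHz, 37.2 kHz

Frequencies that alias to 2.8 kHz are k·fs ± 2.8 kHz for integer k ≥ 0.
k=0: 2.8 kHz.
k=1: 17.2 kHz, 22.8 kHz.
k=2: 37.2 kHz, 42.8 kHz.
k=3: 57.2 kHz, 62.8 kHz.
Within [17.9 kHz, 41.1 kHz]: 22.8 kHz, 37.2 kHz.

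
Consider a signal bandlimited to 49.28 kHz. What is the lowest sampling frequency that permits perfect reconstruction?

98.56 kHz

Nyquist rate = 2 × 49.28 kHz = 98.56 kHz.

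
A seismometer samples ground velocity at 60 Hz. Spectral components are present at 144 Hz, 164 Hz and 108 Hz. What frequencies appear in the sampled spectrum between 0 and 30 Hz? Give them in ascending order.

12 Hz, 16 Hz, 24 Hz

fs/2 = 30 Hz.
144 Hz mod fs = 24 Hz.
24 Hz ≤ fs/2 = 30 Hz, appears at 24 Hz.
164 Hz mod fs = 44 Hz.
44 Hz > fs/2 = 30 Hz, folds to fs − 44 Hz = 16 Hz.
108 Hz mod fs = 48 Hz.
48 Hz > fs/2 = 30 Hz, folds to fs − 48 Hz = 12 Hz.
Distinct values: {12 Hz, 16 Hz, 24 Hz}.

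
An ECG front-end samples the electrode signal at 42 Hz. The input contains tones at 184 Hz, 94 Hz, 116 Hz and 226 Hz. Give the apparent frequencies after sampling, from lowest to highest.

10 Hz, 16 Hz

fs/2 = 21 Hz.
184 Hz mod fs = 16 Hz.
16 Hz ≤ fs/2 = 21 Hz, appears at 16 Hz.
94 Hz mod fs = 10 Hz.
10 Hz ≤ fs/2 = 21 Hz, appears at 10 Hz.
116 Hz mod fs = 32 Hz.
32 Hz > fs/2 = 21 Hz, folds to fs − 32 Hz = 10 Hz.
226 Hz mod fs = 16 Hz.
16 Hz ≤ fs/2 = 21 Hz, appears at 16 Hz.
Distinct values: {10 Hz, 16 Hz}.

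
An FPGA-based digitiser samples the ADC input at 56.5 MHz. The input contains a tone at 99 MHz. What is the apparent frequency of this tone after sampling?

99 MHz mod fs = 42.5 MHz.
42.5 MHz > fs/2 = 28.25 MHz, folds to fs − 42.5 MHz = 14 MHz.

14 MHz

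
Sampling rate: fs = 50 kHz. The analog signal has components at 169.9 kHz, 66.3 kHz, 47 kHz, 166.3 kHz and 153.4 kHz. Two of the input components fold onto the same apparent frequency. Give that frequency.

fs/2 = 25 kHz.
169.9 kHz mod fs = 19.9 kHz.
19.9 kHz ≤ fs/2 = 25 kHz, appears at 19.9 kHz.
66.3 kHz mod fs = 16.3 kHz.
16.3 kHz ≤ fs/2 = 25 kHz, appears at 16.3 kHz.
47 kHz > fs/2 = 25 kHz, folds to fs − 47 kHz = 3 kHz.
166.3 kHz mod fs = 16.3 kHz.
16.3 kHz ≤ fs/2 = 25 kHz, appears at 16.3 kHz.
153.4 kHz mod fs = 3.4 kHz.
3.4 kHz ≤ fs/2 = 25 kHz, appears at 3.4 kHz.
66.3 kHz and 166.3 kHz both map to 16.3 kHz.

16.3 kHz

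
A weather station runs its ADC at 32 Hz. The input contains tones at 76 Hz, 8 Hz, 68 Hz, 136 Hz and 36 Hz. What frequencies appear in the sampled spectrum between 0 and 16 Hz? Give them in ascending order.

4 Hz, 8 Hz, 12 Hz

fs/2 = 16 Hz.
76 Hz mod fs = 12 Hz.
12 Hz ≤ fs/2 = 16 Hz, appears at 12 Hz.
8 Hz ≤ fs/2 = 16 Hz, passes unchanged.
68 Hz mod fs = 4 Hz.
4 Hz ≤ fs/2 = 16 Hz, appears at 4 Hz.
136 Hz mod fs = 8 Hz.
8 Hz ≤ fs/2 = 16 Hz, appears at 8 Hz.
36 Hz mod fs = 4 Hz.
4 Hz ≤ fs/2 = 16 Hz, appears at 4 Hz.
Distinct values: {4 Hz, 8 Hz, 12 Hz}.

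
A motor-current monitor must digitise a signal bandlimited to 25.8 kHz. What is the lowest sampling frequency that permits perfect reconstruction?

Nyquist rate = 2 × 25.8 kHz = 51.6 kHz.

51.6 kHz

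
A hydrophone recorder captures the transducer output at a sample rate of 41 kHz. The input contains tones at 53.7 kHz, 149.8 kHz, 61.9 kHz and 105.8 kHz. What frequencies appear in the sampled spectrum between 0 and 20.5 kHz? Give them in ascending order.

12.7 kHz, 14.2 kHz, 17.2 kHz, 20.1 kHz

fs/2 = 20.5 kHz.
53.7 kHz mod fs = 12.7 kHz.
12.7 kHz ≤ fs/2 = 20.5 kHz, appears at 12.7 kHz.
149.8 kHz mod fs = 26.8 kHz.
26.8 kHz > fs/2 = 20.5 kHz, folds to fs − 26.8 kHz = 14.2 kHz.
61.9 kHz mod fs = 20.9 kHz.
20.9 kHz > fs/2 = 20.5 kHz, folds to fs − 20.9 kHz = 20.1 kHz.
105.8 kHz mod fs = 23.8 kHz.
23.8 kHz > fs/2 = 20.5 kHz, folds to fs − 23.8 kHz = 17.2 kHz.
Distinct values: {12.7 kHz, 14.2 kHz, 17.2 kHz, 20.1 kHz}.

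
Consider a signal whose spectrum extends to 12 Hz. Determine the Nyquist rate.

Nyquist rate = 2 × 12 Hz = 24 Hz.

24 Hz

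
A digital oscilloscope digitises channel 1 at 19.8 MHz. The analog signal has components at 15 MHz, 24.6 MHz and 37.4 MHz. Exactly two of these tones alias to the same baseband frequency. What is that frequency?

fs/2 = 9.9 MHz.
15 MHz > fs/2 = 9.9 MHz, folds to fs − 15 MHz = 4.8 MHz.
24.6 MHz mod fs = 4.8 MHz.
4.8 MHz ≤ fs/2 = 9.9 MHz, appears at 4.8 MHz.
37.4 MHz mod fs = 17.6 MHz.
17.6 MHz > fs/2 = 9.9 MHz, folds to fs − 17.6 MHz = 2.2 MHz.
15 MHz and 24.6 MHz both map to 4.8 MHz.

4.8 MHz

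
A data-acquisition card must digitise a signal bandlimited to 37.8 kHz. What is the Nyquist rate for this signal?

Nyquist rate = 2 × 37.8 kHz = 75.6 kHz.

75.6 kHz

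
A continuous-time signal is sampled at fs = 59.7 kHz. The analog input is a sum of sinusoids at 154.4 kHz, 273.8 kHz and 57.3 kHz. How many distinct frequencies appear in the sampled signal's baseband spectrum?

2

fs/2 = 29.85 kHz.
154.4 kHz mod fs = 35 kHz.
35 kHz > fs/2 = 29.85 kHz, folds to fs − 35 kHz = 24.7 kHz.
273.8 kHz mod fs = 35 kHz.
35 kHz > fs/2 = 29.85 kHz, folds to fs − 35 kHz = 24.7 kHz.
57.3 kHz > fs/2 = 29.85 kHz, folds to fs − 57.3 kHz = 2.4 kHz.
Distinct values: {2.4 kHz, 24.7 kHz} → 2.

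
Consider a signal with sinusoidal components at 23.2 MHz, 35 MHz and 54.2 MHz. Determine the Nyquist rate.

108.4 MHz

Highest-frequency component: 54.2 MHz.
Nyquist rate = 2 × 54.2 MHz = 108.4 MHz.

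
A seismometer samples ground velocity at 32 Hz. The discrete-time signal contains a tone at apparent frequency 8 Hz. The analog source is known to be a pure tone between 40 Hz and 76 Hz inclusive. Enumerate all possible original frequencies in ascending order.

Frequencies that alias to 8 Hz are k·fs ± 8 Hz for integer k ≥ 0.
k=0: 8 Hz.
k=1: 24 Hz, 40 Hz.
k=2: 56 Hz, 72 Hz.
k=3: 88 Hz, 104 Hz.
Within [40 Hz, 76 Hz]: 40 Hz, 56 Hz, 72 Hz.

40 Hz, 56 Hz, 72 Hz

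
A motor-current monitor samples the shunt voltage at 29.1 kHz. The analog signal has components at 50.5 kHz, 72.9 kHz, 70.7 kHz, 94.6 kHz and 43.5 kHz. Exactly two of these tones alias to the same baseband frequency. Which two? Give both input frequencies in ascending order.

fs/2 = 14.55 kHz.
50.5 kHz mod fs = 21.4 kHz.
21.4 kHz > fs/2 = 14.55 kHz, folds to fs − 21.4 kHz = 7.7 kHz.
72.9 kHz mod fs = 14.7 kHz.
14.7 kHz > fs/2 = 14.55 kHz, folds to fs − 14.7 kHz = 14.4 kHz.
70.7 kHz mod fs = 12.5 kHz.
12.5 kHz ≤ fs/2 = 14.55 kHz, appears at 12.5 kHz.
94.6 kHz mod fs = 7.3 kHz.
7.3 kHz ≤ fs/2 = 14.55 kHz, appears at 7.3 kHz.
43.5 kHz mod fs = 14.4 kHz.
14.4 kHz ≤ fs/2 = 14.55 kHz, appears at 14.4 kHz.
43.5 kHz and 72.9 kHz both map to 14.4 kHz.

43.5 kHz, 72.9 kHz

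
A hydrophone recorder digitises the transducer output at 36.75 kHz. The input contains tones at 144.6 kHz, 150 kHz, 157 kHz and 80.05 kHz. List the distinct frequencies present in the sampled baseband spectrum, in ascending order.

2.4 kHz, 3 kHz, 6.55 kHz, 10 kHz

fs/2 = 18.375 kHz.
144.6 kHz mod fs = 34.35 kHz.
34.35 kHz > fs/2 = 18.375 kHz, folds to fs − 34.35 kHz = 2.4 kHz.
150 kHz mod fs = 3 kHz.
3 kHz ≤ fs/2 = 18.375 kHz, appears at 3 kHz.
157 kHz mod fs = 10 kHz.
10 kHz ≤ fs/2 = 18.375 kHz, appears at 10 kHz.
80.05 kHz mod fs = 6.55 kHz.
6.55 kHz ≤ fs/2 = 18.375 kHz, appears at 6.55 kHz.
Distinct values: {2.4 kHz, 3 kHz, 6.55 kHz, 10 kHz}.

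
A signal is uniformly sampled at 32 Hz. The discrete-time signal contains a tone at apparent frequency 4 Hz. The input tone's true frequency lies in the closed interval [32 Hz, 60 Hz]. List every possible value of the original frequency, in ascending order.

36 Hz, 60 Hz

Frequencies that alias to 4 Hz are k·fs ± 4 Hz for integer k ≥ 0.
k=0: 4 Hz.
k=1: 28 Hz, 36 Hz.
k=2: 60 Hz, 68 Hz.
k=3: 92 Hz, 100 Hz.
Within [32 Hz, 60 Hz]: 36 Hz, 60 Hz.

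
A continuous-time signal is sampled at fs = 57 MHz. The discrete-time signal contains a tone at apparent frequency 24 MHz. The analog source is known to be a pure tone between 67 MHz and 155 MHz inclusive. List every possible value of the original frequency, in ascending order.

Frequencies that alias to 24 MHz are k·fs ± 24 MHz for integer k ≥ 0.
k=0: 24 MHz.
k=1: 33 MHz, 81 MHz.
k=2: 90 MHz, 138 MHz.
k=3: 147 MHz, 195 MHz.
k=4: 204 MHz, 252 MHz.
Within [67 MHz, 155 MHz]: 81 MHz, 90 MHz, 138 MHz, 147 MHz.

81 MHz, 90 MHz, 138 MHz, 147 MHz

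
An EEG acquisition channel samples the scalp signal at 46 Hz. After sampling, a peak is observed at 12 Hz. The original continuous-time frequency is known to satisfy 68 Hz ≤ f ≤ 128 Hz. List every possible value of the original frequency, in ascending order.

80 Hz, 104 Hz, 126 Hz

Frequencies that alias to 12 Hz are k·fs ± 12 Hz for integer k ≥ 0.
k=0: 12 Hz.
k=1: 34 Hz, 58 Hz.
k=2: 80 Hz, 104 Hz.
k=3: 126 Hz, 150 Hz.
k=4: 172 Hz, 196 Hz.
Within [68 Hz, 128 Hz]: 80 Hz, 104 Hz, 126 Hz.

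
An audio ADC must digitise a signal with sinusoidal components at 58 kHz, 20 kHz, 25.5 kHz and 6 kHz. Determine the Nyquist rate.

Highest-frequency component: 58 kHz.
Nyquist rate = 2 × 58 kHz = 116 kHz.

116 kHz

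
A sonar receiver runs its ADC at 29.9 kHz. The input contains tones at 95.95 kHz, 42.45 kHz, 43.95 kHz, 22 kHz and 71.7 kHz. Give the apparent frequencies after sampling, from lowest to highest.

fs/2 = 14.95 kHz.
95.95 kHz mod fs = 6.25 kHz.
6.25 kHz ≤ fs/2 = 14.95 kHz, appears at 6.25 kHz.
42.45 kHz mod fs = 12.55 kHz.
12.55 kHz ≤ fs/2 = 14.95 kHz, appears at 12.55 kHz.
43.95 kHz mod fs = 14.05 kHz.
14.05 kHz ≤ fs/2 = 14.95 kHz, appears at 14.05 kHz.
22 kHz > fs/2 = 14.95 kHz, folds to fs − 22 kHz = 7.9 kHz.
71.7 kHz mod fs = 11.9 kHz.
11.9 kHz ≤ fs/2 = 14.95 kHz, appears at 11.9 kHz.
Distinct values: {6.25 kHz, 7.9 kHz, 11.9 kHz, 12.55 kHz, 14.05 kHz}.

6.25 kHz, 7.9 kHz, 11.9 kHz, 12.55 kHz, 14.05 kHz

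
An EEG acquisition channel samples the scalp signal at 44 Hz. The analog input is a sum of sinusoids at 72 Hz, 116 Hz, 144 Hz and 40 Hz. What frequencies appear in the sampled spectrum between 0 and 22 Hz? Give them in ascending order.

fs/2 = 22 Hz.
72 Hz mod fs = 28 Hz.
28 Hz > fs/2 = 22 Hz, folds to fs − 28 Hz = 16 Hz.
116 Hz mod fs = 28 Hz.
28 Hz > fs/2 = 22 Hz, folds to fs − 28 Hz = 16 Hz.
144 Hz mod fs = 12 Hz.
12 Hz ≤ fs/2 = 22 Hz, appears at 12 Hz.
40 Hz > fs/2 = 22 Hz, folds to fs − 40 Hz = 4 Hz.
Distinct values: {4 Hz, 12 Hz, 16 Hz}.

4 Hz, 12 Hz, 16 Hz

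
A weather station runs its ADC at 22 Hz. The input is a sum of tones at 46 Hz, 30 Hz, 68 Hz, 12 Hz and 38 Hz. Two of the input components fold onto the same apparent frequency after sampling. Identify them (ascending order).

fs/2 = 11 Hz.
46 Hz mod fs = 2 Hz.
2 Hz ≤ fs/2 = 11 Hz, appears at 2 Hz.
30 Hz mod fs = 8 Hz.
8 Hz ≤ fs/2 = 11 Hz, appears at 8 Hz.
68 Hz mod fs = 2 Hz.
2 Hz ≤ fs/2 = 11 Hz, appears at 2 Hz.
12 Hz > fs/2 = 11 Hz, folds to fs − 12 Hz = 10 Hz.
38 Hz mod fs = 16 Hz.
16 Hz > fs/2 = 11 Hz, folds to fs − 16 Hz = 6 Hz.
46 Hz and 68 Hz both map to 2 Hz.

46 Hz, 68 Hz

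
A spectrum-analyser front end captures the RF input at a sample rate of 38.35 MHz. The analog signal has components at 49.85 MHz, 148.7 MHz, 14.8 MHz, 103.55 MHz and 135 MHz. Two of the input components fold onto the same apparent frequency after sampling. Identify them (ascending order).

49.85 MHz, 103.55 MHz

fs/2 = 19.175 MHz.
49.85 MHz mod fs = 11.5 MHz.
11.5 MHz ≤ fs/2 = 19.175 MHz, appears at 11.5 MHz.
148.7 MHz mod fs = 33.65 MHz.
33.65 MHz > fs/2 = 19.175 MHz, folds to fs − 33.65 MHz = 4.7 MHz.
14.8 MHz ≤ fs/2 = 19.175 MHz, passes unchanged.
103.55 MHz mod fs = 26.85 MHz.
26.85 MHz > fs/2 = 19.175 MHz, folds to fs − 26.85 MHz = 11.5 MHz.
135 MHz mod fs = 19.95 MHz.
19.95 MHz > fs/2 = 19.175 MHz, folds to fs − 19.95 MHz = 18.4 MHz.
49.85 MHz and 103.55 MHz both map to 11.5 MHz.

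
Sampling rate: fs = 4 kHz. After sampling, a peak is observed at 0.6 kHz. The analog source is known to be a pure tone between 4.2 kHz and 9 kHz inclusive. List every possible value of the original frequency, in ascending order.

Frequencies that alias to 0.6 kHz are k·fs ± 0.6 kHz for integer k ≥ 0.
k=0: 0.6 kHz.
k=1: 3.4 kHz, 4.6 kHz.
k=2: 7.4 kHz, 8.6 kHz.
k=3: 11.4 kHz, 12.6 kHz.
Within [4.2 kHz, 9 kHz]: 4.6 kHz, 7.4 kHz, 8.6 kHz.

4.6 kHz, 7.4 kHz, 8.6 kHz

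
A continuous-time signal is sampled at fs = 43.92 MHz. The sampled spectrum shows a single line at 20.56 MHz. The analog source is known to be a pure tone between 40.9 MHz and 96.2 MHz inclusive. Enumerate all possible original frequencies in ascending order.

64.48 MHz, 67.28 MHz

Frequencies that alias to 20.56 MHz are k·fs ± 20.56 MHz for integer k ≥ 0.
k=0: 20.56 MHz.
k=1: 23.36 MHz, 64.48 MHz.
k=2: 67.28 MHz, 108.4 MHz.
k=3: 111.2 MHz, 152.32 MHz.
Within [40.9 MHz, 96.2 MHz]: 64.48 MHz, 67.28 MHz.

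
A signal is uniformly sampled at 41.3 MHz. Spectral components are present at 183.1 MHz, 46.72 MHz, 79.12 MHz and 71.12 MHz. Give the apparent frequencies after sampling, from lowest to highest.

3.48 MHz, 5.42 MHz, 11.48 MHz, 17.9 MHz

fs/2 = 20.65 MHz.
183.1 MHz mod fs = 17.9 MHz.
17.9 MHz ≤ fs/2 = 20.65 MHz, appears at 17.9 MHz.
46.72 MHz mod fs = 5.42 MHz.
5.42 MHz ≤ fs/2 = 20.65 MHz, appears at 5.42 MHz.
79.12 MHz mod fs = 37.82 MHz.
37.82 MHz > fs/2 = 20.65 MHz, folds to fs − 37.82 MHz = 3.48 MHz.
71.12 MHz mod fs = 29.82 MHz.
29.82 MHz > fs/2 = 20.65 MHz, folds to fs − 29.82 MHz = 11.48 MHz.
Distinct values: {3.48 MHz, 5.42 MHz, 11.48 MHz, 17.9 MHz}.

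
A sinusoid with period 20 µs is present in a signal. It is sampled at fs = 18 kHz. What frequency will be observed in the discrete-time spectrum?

4 kHz

T = 20 µs → f = 1/T = 50 kHz.
50 kHz mod fs = 14 kHz.
14 kHz > fs/2 = 9 kHz, folds to fs − 14 kHz = 4 kHz.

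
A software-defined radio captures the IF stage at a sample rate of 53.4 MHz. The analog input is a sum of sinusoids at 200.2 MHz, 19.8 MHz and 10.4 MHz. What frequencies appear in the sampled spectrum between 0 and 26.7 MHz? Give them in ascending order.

fs/2 = 26.7 MHz.
200.2 MHz mod fs = 40 MHz.
40 MHz > fs/2 = 26.7 MHz, folds to fs − 40 MHz = 13.4 MHz.
19.8 MHz ≤ fs/2 = 26.7 MHz, passes unchanged.
10.4 MHz ≤ fs/2 = 26.7 MHz, passes unchanged.
Distinct values: {10.4 MHz, 13.4 MHz, 19.8 MHz}.

10.4 MHz, 13.4 MHz, 19.8 MHz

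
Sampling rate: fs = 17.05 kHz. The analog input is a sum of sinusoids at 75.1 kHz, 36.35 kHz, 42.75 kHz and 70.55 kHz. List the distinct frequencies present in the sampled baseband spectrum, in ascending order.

fs/2 = 8.525 kHz.
75.1 kHz mod fs = 6.9 kHz.
6.9 kHz ≤ fs/2 = 8.525 kHz, appears at 6.9 kHz.
36.35 kHz mod fs = 2.25 kHz.
2.25 kHz ≤ fs/2 = 8.525 kHz, appears at 2.25 kHz.
42.75 kHz mod fs = 8.65 kHz.
8.65 kHz > fs/2 = 8.525 kHz, folds to fs − 8.65 kHz = 8.4 kHz.
70.55 kHz mod fs = 2.35 kHz.
2.35 kHz ≤ fs/2 = 8.525 kHz, appears at 2.35 kHz.
Distinct values: {2.25 kHz, 2.35 kHz, 6.9 kHz, 8.4 kHz}.

2.25 kHz, 2.35 kHz, 6.9 kHz, 8.4 kHz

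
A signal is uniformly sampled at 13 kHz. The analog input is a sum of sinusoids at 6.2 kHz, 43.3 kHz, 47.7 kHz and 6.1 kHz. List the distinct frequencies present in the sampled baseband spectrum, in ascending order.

fs/2 = 6.5 kHz.
6.2 kHz ≤ fs/2 = 6.5 kHz, passes unchanged.
43.3 kHz mod fs = 4.3 kHz.
4.3 kHz ≤ fs/2 = 6.5 kHz, appears at 4.3 kHz.
47.7 kHz mod fs = 8.7 kHz.
8.7 kHz > fs/2 = 6.5 kHz, folds to fs − 8.7 kHz = 4.3 kHz.
6.1 kHz ≤ fs/2 = 6.5 kHz, passes unchanged.
Distinct values: {4.3 kHz, 6.1 kHz, 6.2 kHz}.

4.3 kHz, 6.1 kHz, 6.2 kHz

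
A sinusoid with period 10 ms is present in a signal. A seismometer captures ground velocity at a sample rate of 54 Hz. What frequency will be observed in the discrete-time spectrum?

8 Hz

T = 10 ms → f = 1/T = 100 Hz.
100 Hz mod fs = 46 Hz.
46 Hz > fs/2 = 27 Hz, folds to fs − 46 Hz = 8 Hz.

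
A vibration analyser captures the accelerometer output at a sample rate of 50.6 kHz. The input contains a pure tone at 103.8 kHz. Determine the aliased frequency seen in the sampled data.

103.8 kHz mod fs = 2.6 kHz.
2.6 kHz ≤ fs/2 = 25.3 kHz, appears at 2.6 kHz.

2.6 kHz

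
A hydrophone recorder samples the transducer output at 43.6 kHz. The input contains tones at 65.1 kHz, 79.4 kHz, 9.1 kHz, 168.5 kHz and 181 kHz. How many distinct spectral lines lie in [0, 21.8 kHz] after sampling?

fs/2 = 21.8 kHz.
65.1 kHz mod fs = 21.5 kHz.
21.5 kHz ≤ fs/2 = 21.8 kHz, appears at 21.5 kHz.
79.4 kHz mod fs = 35.8 kHz.
35.8 kHz > fs/2 = 21.8 kHz, folds to fs − 35.8 kHz = 7.8 kHz.
9.1 kHz ≤ fs/2 = 21.8 kHz, passes unchanged.
168.5 kHz mod fs = 37.7 kHz.
37.7 kHz > fs/2 = 21.8 kHz, folds to fs − 37.7 kHz = 5.9 kHz.
181 kHz mod fs = 6.6 kHz.
6.6 kHz ≤ fs/2 = 21.8 kHz, appears at 6.6 kHz.
Distinct values: {5.9 kHz, 6.6 kHz, 7.8 kHz, 9.1 kHz, 21.5 kHz} → 5.

5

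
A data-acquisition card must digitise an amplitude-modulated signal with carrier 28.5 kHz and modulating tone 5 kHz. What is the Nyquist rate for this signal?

67 kHz

AM sidebands sit at fc ± fm = 23.5 kHz and 33.5 kHz.
Highest-frequency component: 33.5 kHz.
Nyquist rate = 2 × 33.5 kHz = 67 kHz.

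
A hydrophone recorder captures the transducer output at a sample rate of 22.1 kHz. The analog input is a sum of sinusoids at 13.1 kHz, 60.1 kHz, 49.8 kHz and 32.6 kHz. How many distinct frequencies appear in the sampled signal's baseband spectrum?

4

fs/2 = 11.05 kHz.
13.1 kHz > fs/2 = 11.05 kHz, folds to fs − 13.1 kHz = 9 kHz.
60.1 kHz mod fs = 15.9 kHz.
15.9 kHz > fs/2 = 11.05 kHz, folds to fs − 15.9 kHz = 6.2 kHz.
49.8 kHz mod fs = 5.6 kHz.
5.6 kHz ≤ fs/2 = 11.05 kHz, appears at 5.6 kHz.
32.6 kHz mod fs = 10.5 kHz.
10.5 kHz ≤ fs/2 = 11.05 kHz, appears at 10.5 kHz.
Distinct values: {5.6 kHz, 6.2 kHz, 9 kHz, 10.5 kHz} → 4.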